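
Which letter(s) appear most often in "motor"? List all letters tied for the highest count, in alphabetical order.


Word: "motor"
Letter counts:
  'm': 1
  'o': 2
  'r': 1
  't': 1
Maximum count = 2
Most frequent = 'o' (2 times each)


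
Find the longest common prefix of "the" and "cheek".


Word 1: "the"
Word 2: "cheek"
Comparing from start:
  Pos 0: 't' != 'c' (stop)
LCP = "" (length 0)


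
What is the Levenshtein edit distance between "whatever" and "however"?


Word 1: "whatever" (length 8)
Word 2: "however" (length 7)
One optimal edit sequence (insert/delete/substitute each cost 1):
  1. delete 'w'  (+1)
  2. keep 'h'
  3. substitute 'a' -> 'o'  (+1)
  4. substitute 't' -> 'w'  (+1)
  5. keep 'e'
  6. keep 'v'
  7. keep 'e'
  8. keep 'r'
Total edit operations: 3
Edit distance = 3


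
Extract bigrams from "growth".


Word: "growth" (length 6)
Number of bigrams = 6 - 2 + 1 = 5
  Position 0: "gr"
  Position 1: "ro"
  Position 2: "ow"
  Position 3: "wt"
  Position 4: "th"
Bigrams = "gr", "ro", "ow", "wt", "th"


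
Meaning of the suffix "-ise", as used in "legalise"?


Suffix: -ise
Example: legalise (legal + -ise)
Meaning = to make


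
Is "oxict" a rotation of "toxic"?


Word: "toxic", Candidate: "oxict"
Method: check if candidate is substring of word+word
"toxictoxic" contains "oxict"? Yes
Is rotation = Yes


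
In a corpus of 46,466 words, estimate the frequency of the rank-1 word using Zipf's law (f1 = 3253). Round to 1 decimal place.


Zipf's law: f(r) = f(1) / r
f(1) = 3253
f(1) = 3253 / 1
= 3253.0 occurrences


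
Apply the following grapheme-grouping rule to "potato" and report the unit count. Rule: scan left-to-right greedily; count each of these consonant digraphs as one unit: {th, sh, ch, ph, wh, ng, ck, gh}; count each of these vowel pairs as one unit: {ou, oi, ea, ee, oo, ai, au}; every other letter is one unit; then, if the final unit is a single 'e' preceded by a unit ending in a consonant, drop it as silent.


Word: "potato" (6 letters)
Left-to-right scan:
  1. 'p' (letter)
  2. 'o' (letter)
  3. 't' (letter)
  4. 'a' (letter)
  5. 't' (letter)
  6. 'o' (letter)
Units from scan: 6
Sound units = 6 units


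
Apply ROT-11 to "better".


Word: "better"
Shift: 11
Each letter → (letter + shift) mod 26:
  'b' (1) + 11 = 12 → 'm'
  'e' (4) + 11 = 15 → 'p'
  't' (19) + 11 = 4 → 'e'
  't' (19) + 11 = 4 → 'e'
  'e' (4) + 11 = 15 → 'p'
  'r' (17) + 11 = 2 → 'c'
Result = "mpeepc"


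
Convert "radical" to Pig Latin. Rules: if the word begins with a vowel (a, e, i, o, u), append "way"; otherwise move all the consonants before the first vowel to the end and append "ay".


Word: "radical"
Starts with consonant(s) → move to end, add 'ay'
Consonant cluster: "r"
Pig Latin = "adicalray"


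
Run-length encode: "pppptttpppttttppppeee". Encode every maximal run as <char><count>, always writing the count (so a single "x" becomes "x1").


String: "pppptttpppttttppppeee"
Scanning for consecutive runs:
  'p' x 4
  't' x 3
  'p' x 3
  't' x 4
  'p' x 4
  'e' x 3
RLE = "p4t3p3t4p4e3"


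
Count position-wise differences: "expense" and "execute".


Comparing character by character (same length = 7):
  Pos 0: 'e' vs 'e' =
  Pos 1: 'x' vs 'x' =
  Pos 2: 'p' vs 'e' !=
  Pos 3: 'e' vs 'c' !=
  Pos 4: 'n' vs 'u' !=
  Pos 5: 's' vs 't' !=
  Pos 6: 'e' vs 'e' =
Hamming distance = 4


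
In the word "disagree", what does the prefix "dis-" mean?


Prefix: dis-
As in: disagree -> dis- + agree
Meaning = not / opposite


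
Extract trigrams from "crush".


Word: "crush" (length 5)
Number of trigrams = 5 - 3 + 1 = 3
  Position 0: "cru"
  Position 1: "rus"
  Position 2: "ush"
Trigrams = "cru", "rus", "ush"


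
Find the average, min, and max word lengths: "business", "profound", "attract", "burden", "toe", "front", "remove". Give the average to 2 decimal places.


Lengths: "business"=8, "profound"=8, "attract"=7, "burden"=6, "toe"=3, "front"=5, "remove"=6
Sum = 43, Count = 7
Average = 43/7 = 6.14
= avg=6.14, min=3, max=8


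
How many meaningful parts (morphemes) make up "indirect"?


Word: "indirect"
Morphemes: in- / direct
Each morpheme carries meaning
= 2 morphemes


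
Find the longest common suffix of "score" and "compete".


Word 1: "score"
Word 2: "compete"
Comparing from end:
  Pos -1: 'e' == 'e'
  Pos -2: 'r' != 't' (stop)
LCS = "e" (length 1)


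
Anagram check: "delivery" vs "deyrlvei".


Word 1: "delivery" → sorted: deeilrvy
Word 2: "deyrlvei" → sorted: deeilrvy
Same letters? deeilrvy == deeilrvy
Anagram = Yes


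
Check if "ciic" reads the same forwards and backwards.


Word: "ciic"
Reversed: "ciic"
Forward == Backward? ciic == ciic
Palindrome = Yes


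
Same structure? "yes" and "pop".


Pattern of "yes": [0, 1, 2]
Pattern of "pop": [0, 1, 0]
Patterns do not match
Same pattern = No


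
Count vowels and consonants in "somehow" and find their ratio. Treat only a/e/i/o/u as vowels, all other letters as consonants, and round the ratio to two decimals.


Word: "somehow"
Vowels (a,e,i,o,u): 3
Consonants: 4
Ratio = 3/4
= 0.75


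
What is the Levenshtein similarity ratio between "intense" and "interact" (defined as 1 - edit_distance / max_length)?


Word 1: "intense" (length 7)
Word 2: "interact" (length 8)
One optimal edit sequence:
  1. keep 'i'
  2. keep 'n'
  3. keep 't'
  4. keep 'e'
  5. insert 'r'  (+1)
  6. substitute 'n' -> 'a'  (+1)
  7. substitute 's' -> 'c'  (+1)
  8. substitute 'e' -> 't'  (+1)
Edit distance = 4
Max length = max(7, 8) = 8
Similarity = 1 - 4/8
= 0.5000


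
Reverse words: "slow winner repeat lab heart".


Original: "slow winner repeat lab heart"
Words (1..n): slow | winner | repeat | lab | heart
Reversed (n..1): heart | lab | repeat | winner | slow
Result = "heart lab repeat winner slow"


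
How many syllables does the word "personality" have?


Word: "personality"
Syllable breakdown: per | son | al | i | ty
Counting: 5 parts
= 5 syllables


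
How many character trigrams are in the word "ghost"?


Word: "ghost" (length 5)
Number of 3-grams = length - 3 + 1 = 5 - 3 + 1
= 3


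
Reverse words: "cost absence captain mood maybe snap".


Original: "cost absence captain mood maybe snap"
Words (1..n): cost | absence | captain | mood | maybe | snap
Reversed (n..1): snap | maybe | mood | captain | absence | cost
Result = "snap maybe mood captain absence cost"


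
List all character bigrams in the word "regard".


Word: "regard" (length 6)
Number of bigrams = 6 - 2 + 1 = 5
  Position 0: "re"
  Position 1: "eg"
  Position 2: "ga"
  Position 3: "ar"
  Position 4: "rd"
Bigrams = "re", "eg", "ga", "ar", "rd"


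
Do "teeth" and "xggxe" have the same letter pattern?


Pattern of "teeth": [0, 1, 1, 0, 2]
Pattern of "xggxe": [0, 1, 1, 0, 2]
Patterns match
Same pattern = Yes


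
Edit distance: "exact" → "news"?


Word 1: "exact" (length 5)
Word 2: "news" (length 4)
One optimal edit sequence (insert/delete/substitute each cost 1):
  1. delete 'e'  (+1)
  2. substitute 'x' -> 'n'  (+1)
  3. substitute 'a' -> 'e'  (+1)
  4. substitute 'c' -> 'w'  (+1)
  5. substitute 't' -> 's'  (+1)
Total edit operations: 5
Edit distance = 5


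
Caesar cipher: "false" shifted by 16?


Word: "false"
Shift: 16
Each letter → (letter + shift) mod 26:
  'f' (5) + 16 = 21 → 'v'
  'a' (0) + 16 = 16 → 'q'
  'l' (11) + 16 = 1 → 'b'
  's' (18) + 16 = 8 → 'i'
  'e' (4) + 16 = 20 → 'u'
Result = "vqbiu"


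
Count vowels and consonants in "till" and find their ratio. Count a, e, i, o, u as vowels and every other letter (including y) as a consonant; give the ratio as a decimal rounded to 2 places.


Word: "till"
Vowels (a,e,i,o,u): 1
Consonants: 3
Ratio = 1/3
= 0.33


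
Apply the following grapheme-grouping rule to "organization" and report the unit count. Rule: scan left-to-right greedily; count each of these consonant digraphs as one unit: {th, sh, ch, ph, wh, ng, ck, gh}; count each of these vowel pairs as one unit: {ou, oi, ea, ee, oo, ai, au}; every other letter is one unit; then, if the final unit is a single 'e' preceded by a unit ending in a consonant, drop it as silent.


Word: "organization" (12 letters)
Left-to-right scan:
  (1) 'o' (letter)
  (2) 'r' (letter)
  (3) 'g' (letter)
  (4) 'a' (letter)
  (5) 'n' (letter)
  (6) 'i' (letter)
  (7) 'z' (letter)
  (8) 'a' (letter)
  (9) 't' (letter)
  (10) 'i' (letter)
  (11) 'o' (letter)
  (12) 'n' (letter)
Units from scan: 12
Sound units = 12 units


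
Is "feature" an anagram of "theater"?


Word 1: "theater" → sorted: aeehrtt
Word 2: "feature" → sorted: aeefrtu
Same letters? aeehrtt != aeefrtu
Anagram = No


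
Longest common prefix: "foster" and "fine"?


Word 1: "foster"
Word 2: "fine"
Comparing from start:
  Pos 0: 'f' == 'f'
  Pos 1: 'o' != 'i' (stop)
LCP = "f" (length 1)


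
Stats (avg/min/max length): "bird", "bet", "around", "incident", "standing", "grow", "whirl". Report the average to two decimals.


Lengths: "bird"=4, "bet"=3, "around"=6, "incident"=8, "standing"=8, "grow"=4, "whirl"=5
Sum = 38, Count = 7
Average = 38/7 = 5.43
= avg=5.43, min=3, max=8


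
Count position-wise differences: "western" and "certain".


Comparing character by character (same length = 7):
  Pos 0: 'w' vs 'c' !=
  Pos 1: 'e' vs 'e' =
  Pos 2: 's' vs 'r' !=
  Pos 3: 't' vs 't' =
  Pos 4: 'e' vs 'a' !=
  Pos 5: 'r' vs 'i' !=
  Pos 6: 'n' vs 'n' =
Hamming distance = 4


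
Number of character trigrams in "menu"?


Word: "menu" (length 4)
Number of 3-grams = length - 3 + 1 = 4 - 3 + 1
= 2


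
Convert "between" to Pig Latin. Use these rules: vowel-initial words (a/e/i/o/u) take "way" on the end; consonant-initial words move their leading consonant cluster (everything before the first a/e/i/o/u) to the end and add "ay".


Word: "between"
Starts with consonant(s) → move to end, add 'ay'
Consonant cluster: "b"
Pig Latin = "etweenbay"


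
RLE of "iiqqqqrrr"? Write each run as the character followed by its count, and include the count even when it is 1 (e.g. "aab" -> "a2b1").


String: "iiqqqqrrr"
Scanning for consecutive runs:
  'i' x 2
  'q' x 4
  'r' x 3
RLE = "i2q4r3"


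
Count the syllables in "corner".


Word: "corner"
Syllable breakdown: cor | ner
Counting: 2 parts
= 2 syllables


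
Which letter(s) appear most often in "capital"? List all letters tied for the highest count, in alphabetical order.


Word: "capital"
Letter counts:
  'a': 2
  'c': 1
  'i': 1
  'l': 1
  'p': 1
  't': 1
Maximum count = 2
Most frequent = 'a' (2 times each)


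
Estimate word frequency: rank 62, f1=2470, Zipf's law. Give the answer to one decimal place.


Zipf's law: f(r) = f(1) / r
f(1) = 2470
f(62) = 2470 / 62
= 39.8 occurrences


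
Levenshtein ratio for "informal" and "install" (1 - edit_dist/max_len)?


Word 1: "informal" (length 8)
Word 2: "install" (length 7)
One optimal edit sequence:
  1. keep 'i'
  2. keep 'n'
  3. delete 'f'  (+1)
  4. substitute 'o' -> 's'  (+1)
  5. substitute 'r' -> 't'  (+1)
  6. substitute 'm' -> 'a'  (+1)
  7. substitute 'a' -> 'l'  (+1)
  8. keep 'l'
Edit distance = 5
Max length = max(8, 7) = 8
Similarity = 1 - 5/8
= 0.3750


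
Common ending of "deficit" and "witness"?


Word 1: "deficit"
Word 2: "witness"
Comparing from end:
  Pos -1: 't' != 's' (stop)
LCS = "" (length 0)


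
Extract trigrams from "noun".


Word: "noun" (length 4)
Number of trigrams = 4 - 3 + 1 = 2
  Position 0: "nou"
  Position 1: "oun"
Trigrams = "nou", "oun"


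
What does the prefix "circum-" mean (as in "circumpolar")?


Prefix: circum-
Example: circumpolar = circum- + polar
Meaning = around


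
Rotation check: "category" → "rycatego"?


Word: "category", Candidate: "rycatego"
Method: check if candidate is substring of word+word
"categorycategory" contains "rycatego"? Yes
Is rotation = Yes


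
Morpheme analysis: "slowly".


Word: "slowly"
Morphemes: slow + -ly
Each morpheme carries meaning
= 2 morphemes


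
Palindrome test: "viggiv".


Word: "viggiv"
Reversed: "viggiv"
Forward == Backward? viggiv == viggiv
Palindrome = Yes


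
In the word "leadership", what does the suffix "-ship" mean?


Suffix: -ship
Example: leadership = leader + -ship
Meaning = state / position


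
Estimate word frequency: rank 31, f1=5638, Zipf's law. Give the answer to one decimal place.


Zipf's law: f(r) = f(1) / r
f(1) = 5638
f(31) = 5638 / 31
= 181.9 occurrences


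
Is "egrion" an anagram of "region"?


Word 1: "region" → sorted: eginor
Word 2: "egrion" → sorted: eginor
Same letters? eginor == eginor
Anagram = Yes


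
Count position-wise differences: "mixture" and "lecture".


Comparing character by character (same length = 7):
  Pos 0: 'm' vs 'l' !=
  Pos 1: 'i' vs 'e' !=
  Pos 2: 'x' vs 'c' !=
  Pos 3: 't' vs 't' =
  Pos 4: 'u' vs 'u' =
  Pos 5: 'r' vs 'r' =
  Pos 6: 'e' vs 'e' =
Hamming distance = 3


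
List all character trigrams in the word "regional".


Word: "regional" (length 8)
Number of trigrams = 8 - 3 + 1 = 6
  Position 0: "reg"
  Position 1: "egi"
  Position 2: "gio"
  Position 3: "ion"
  Position 4: "ona"
  Position 5: "nal"
Trigrams = "reg", "egi", "gio", "ion", "ona", "nal"


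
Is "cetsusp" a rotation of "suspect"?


Word: "suspect", Candidate: "cetsusp"
Method: check if candidate is substring of word+word
"suspectsuspect" contains "cetsusp"? No
Is rotation = No


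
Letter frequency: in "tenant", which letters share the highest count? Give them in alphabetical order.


Word: "tenant"
Letter counts:
  'a': 1
  'e': 1
  'n': 2
  't': 2
Maximum count = 2
Most frequent = 'n', 't' (2 times each)


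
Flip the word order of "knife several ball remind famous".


Original: "knife several ball remind famous"
Words (1..n): knife | several | ball | remind | famous
Reversed (n..1): famous | remind | ball | several | knife
Result = "famous remind ball several knife"


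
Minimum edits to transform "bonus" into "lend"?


Word 1: "bonus" (length 5)
Word 2: "lend" (length 4)
One optimal edit sequence (insert/delete/substitute each cost 1):
  1. substitute 'b' -> 'l'  (+1)
  2. substitute 'o' -> 'e'  (+1)
  3. keep 'n'
  4. delete 'u'  (+1)
  5. substitute 's' -> 'd'  (+1)
Total edit operations: 4
Edit distance = 4


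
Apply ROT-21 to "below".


Word: "below"
Shift: 21
Each letter → (letter + shift) mod 26:
  'b' (1) + 21 = 22 → 'w'
  'e' (4) + 21 = 25 → 'z'
  'l' (11) + 21 = 6 → 'g'
  'o' (14) + 21 = 9 → 'j'
  'w' (22) + 21 = 17 → 'r'
Result = "wzgjr"


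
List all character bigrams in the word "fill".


Word: "fill" (length 4)
Number of bigrams = 4 - 2 + 1 = 3
  Position 0: "fi"
  Position 1: "il"
  Position 2: "ll"
Bigrams = "fi", "il", "ll"


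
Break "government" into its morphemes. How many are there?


Word: "government"
Morphemes: govern | -ment
Each morpheme carries meaning
= 2 morphemes


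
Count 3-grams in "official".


Word: "official" (length 8)
Number of 3-grams = length - 3 + 1 = 8 - 3 + 1
= 6


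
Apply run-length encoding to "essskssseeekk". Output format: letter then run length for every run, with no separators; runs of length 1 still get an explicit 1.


String: "essskssseeekk"
Scanning for consecutive runs:
  'e' x 1
  's' x 3
  'k' x 1
  's' x 3
  'e' x 3
  'k' x 2
RLE = "e1s3k1s3e3k2"


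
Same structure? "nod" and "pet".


Pattern of "nod": [0, 1, 2]
Pattern of "pet": [0, 1, 2]
Patterns match
Same pattern = Yes


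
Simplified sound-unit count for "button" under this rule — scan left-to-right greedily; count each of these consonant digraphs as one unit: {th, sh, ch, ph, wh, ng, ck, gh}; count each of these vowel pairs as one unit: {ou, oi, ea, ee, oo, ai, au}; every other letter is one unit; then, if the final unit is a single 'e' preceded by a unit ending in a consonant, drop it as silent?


Word: "button" (6 letters)
Left-to-right scan:
  1. 'b' (letter)
  2. 'u' (letter)
  3. 't' (letter)
  4. 't' (letter)
  5. 'o' (letter)
  6. 'n' (letter)
Units from scan: 6
Sound units = 6 units


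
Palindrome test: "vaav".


Word: "vaav"
Reversed: "vaav"
Forward == Backward? vaav == vaav
Palindrome = Yes


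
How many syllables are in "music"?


Word: "music"
Syllable breakdown: mu · sic
Counting: 2 parts
= 2 syllables


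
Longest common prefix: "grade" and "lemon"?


Word 1: "grade"
Word 2: "lemon"
Comparing from start:
  Pos 0: 'g' != 'l' (stop)
LCP = "" (length 0)


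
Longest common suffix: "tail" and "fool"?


Word 1: "tail"
Word 2: "fool"
Comparing from end:
  Pos -1: 'l' == 'l'
  Pos -2: 'i' != 'o' (stop)
LCS = "l" (length 1)


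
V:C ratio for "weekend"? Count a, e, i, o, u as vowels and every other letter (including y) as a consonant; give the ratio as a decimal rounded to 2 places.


Word: "weekend"
Vowels (a,e,i,o,u): 3
Consonants: 4
Ratio = 3/4
= 0.75


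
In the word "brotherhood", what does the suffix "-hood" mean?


Suffix: -hood
As in: brotherhood -> brother + -hood
Meaning = state / condition


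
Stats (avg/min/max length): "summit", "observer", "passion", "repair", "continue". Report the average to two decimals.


Lengths: "summit"=6, "observer"=8, "passion"=7, "repair"=6, "continue"=8
Sum = 35, Count = 5
Average = 35/5 = 7.00
= avg=7.00, min=6, max=8


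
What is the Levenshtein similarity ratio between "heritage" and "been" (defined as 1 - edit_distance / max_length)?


Word 1: "heritage" (length 8)
Word 2: "been" (length 4)
One optimal edit sequence:
  1. substitute 'h' -> 'b'  (+1)
  2. keep 'e'
  3. delete 'r'  (+1)
  4. delete 'i'  (+1)
  5. delete 't'  (+1)
  6. delete 'a'  (+1)
  7. substitute 'g' -> 'e'  (+1)
  8. substitute 'e' -> 'n'  (+1)
Edit distance = 7
Max length = max(8, 4) = 8
Similarity = 1 - 7/8
= 0.1250


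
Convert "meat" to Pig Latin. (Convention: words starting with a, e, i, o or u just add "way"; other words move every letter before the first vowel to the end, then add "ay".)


Word: "meat"
Starts with consonant(s) → move to end, add 'ay'
Consonant cluster: "m"
Pig Latin = "eatmay"


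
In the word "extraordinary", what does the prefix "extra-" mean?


Prefix: extra-
As in: extraordinary -> extra- + ordinary
Meaning = beyond


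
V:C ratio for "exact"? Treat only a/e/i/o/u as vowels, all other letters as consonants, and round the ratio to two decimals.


Word: "exact"
Vowels (a,e,i,o,u): 2
Consonants: 3
Ratio = 2/3
= 0.67


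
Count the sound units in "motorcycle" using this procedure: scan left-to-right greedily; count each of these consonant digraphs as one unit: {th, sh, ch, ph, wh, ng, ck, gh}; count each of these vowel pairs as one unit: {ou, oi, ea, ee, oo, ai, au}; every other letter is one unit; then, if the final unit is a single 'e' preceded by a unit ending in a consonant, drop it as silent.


Word: "motorcycle" (10 letters)
Left-to-right scan:
  [1] 'm' (letter)
  [2] 'o' (letter)
  [3] 't' (letter)
  [4] 'o' (letter)
  [5] 'r' (letter)
  [6] 'c' (letter)
  [7] 'y' (letter)
  [8] 'c' (letter)
  [9] 'l' (letter)
  [10] 'e' (letter)
Units from scan: 10
Final unit is 'e' after a consonant -> drop as silent (-1)
Sound units = 9 units


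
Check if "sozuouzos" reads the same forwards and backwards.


Word: "sozuouzos"
Reversed: "sozuouzos"
Forward == Backward? sozuouzos == sozuouzos
Palindrome = Yes


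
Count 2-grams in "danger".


Word: "danger" (length 6)
Number of 2-grams = length - 2 + 1 = 6 - 2 + 1
= 5


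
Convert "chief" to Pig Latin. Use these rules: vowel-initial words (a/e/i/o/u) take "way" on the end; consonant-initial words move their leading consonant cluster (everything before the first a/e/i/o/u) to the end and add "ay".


Word: "chief"
Starts with consonant(s) → move to end, add 'ay'
Consonant cluster: "ch"
Pig Latin = "iefchay"


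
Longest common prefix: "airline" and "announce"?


Word 1: "airline"
Word 2: "announce"
Comparing from start:
  Pos 0: 'a' == 'a'
  Pos 1: 'i' != 'n' (stop)
LCP = "a" (length 1)


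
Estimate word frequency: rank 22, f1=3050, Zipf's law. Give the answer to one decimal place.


Zipf's law: f(r) = f(1) / r
f(1) = 3050
f(22) = 3050 / 22
= 138.6 occurrences


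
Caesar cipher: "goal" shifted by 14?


Word: "goal"
Shift: 14
Each letter → (letter + shift) mod 26:
  'g' (6) + 14 = 20 → 'u'
  'o' (14) + 14 = 2 → 'c'
  'a' (0) + 14 = 14 → 'o'
  'l' (11) + 14 = 25 → 'z'
Result = "ucoz"


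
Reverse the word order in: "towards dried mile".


Original: "towards dried mile"
Words (1..n): towards | dried | mile
Reversed (n..1): mile | dried | towards
Result = "mile dried towards"


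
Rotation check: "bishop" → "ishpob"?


Word: "bishop", Candidate: "ishpob"
Method: check if candidate is substring of word+word
"bishopbishop" contains "ishpob"? No
Is rotation = No


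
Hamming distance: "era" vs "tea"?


Comparing character by character (same length = 3):
  Pos 0: 'e' vs 't' !=
  Pos 1: 'r' vs 'e' !=
  Pos 2: 'a' vs 'a' =
Hamming distance = 2


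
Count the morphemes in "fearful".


Word: "fearful"
Morphemes: fear / -ful
Each morpheme carries meaning
= 2 morphemes


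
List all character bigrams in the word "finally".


Word: "finally" (length 7)
Number of bigrams = 7 - 2 + 1 = 6
  Position 0: "fi"
  Position 1: "in"
  Position 2: "na"
  Position 3: "al"
  Position 4: "ll"
  Position 5: "ly"
Bigrams = "fi", "in", "na", "al", "ll", "ly"


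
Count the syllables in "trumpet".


Word: "trumpet"
Syllable breakdown: trum / pet
Counting: 2 parts
= 2 syllables


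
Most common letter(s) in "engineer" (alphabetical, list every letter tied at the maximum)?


Word: "engineer"
Letter counts:
  'e': 3
  'g': 1
  'i': 1
  'n': 2
  'r': 1
Maximum count = 3
Most frequent = 'e' (3 times each)


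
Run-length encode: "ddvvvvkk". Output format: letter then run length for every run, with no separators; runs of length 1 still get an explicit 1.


String: "ddvvvvkk"
Scanning for consecutive runs:
  'd' x 2
  'v' x 4
  'k' x 2
RLE = "d2v4k2"


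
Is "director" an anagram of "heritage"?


Word 1: "heritage" → sorted: aeeghirt
Word 2: "director" → sorted: cdeiorrt
Same letters? aeeghirt != cdeiorrt
Anagram = No


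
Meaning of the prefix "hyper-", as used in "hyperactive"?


Prefix: hyper-
Example: hyperactive (hyper- + active)
Meaning = over / excessive


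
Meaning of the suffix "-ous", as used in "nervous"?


Suffix: -ous
Example: nervous = nerve + -ous, with a spelling change
Meaning = having quality of


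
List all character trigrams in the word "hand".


Word: "hand" (length 4)
Number of trigrams = 4 - 3 + 1 = 2
  Position 0: "han"
  Position 1: "and"
Trigrams = "han", "and"


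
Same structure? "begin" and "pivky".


Pattern of "begin": [0, 1, 2, 3, 4]
Pattern of "pivky": [0, 1, 2, 3, 4]
Patterns match
Same pattern = Yes


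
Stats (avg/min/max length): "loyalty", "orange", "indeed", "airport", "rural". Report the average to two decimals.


Lengths: "loyalty"=7, "orange"=6, "indeed"=6, "airport"=7, "rural"=5
Sum = 31, Count = 5
Average = 31/5 = 6.20
= avg=6.20, min=5, max=7


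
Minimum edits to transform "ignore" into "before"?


Word 1: "ignore" (length 6)
Word 2: "before" (length 6)
One optimal edit sequence (insert/delete/substitute each cost 1):
  1. substitute 'i' -> 'b'  (+1)
  2. substitute 'g' -> 'e'  (+1)
  3. substitute 'n' -> 'f'  (+1)
  4. keep 'o'
  5. keep 'r'
  6. keep 'e'
Total edit operations: 3
Edit distance = 3


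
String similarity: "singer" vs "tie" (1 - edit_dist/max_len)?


Word 1: "singer" (length 6)
Word 2: "tie" (length 3)
One optimal edit sequence:
  1. substitute 's' -> 't'  (+1)
  2. keep 'i'
  3. delete 'n'  (+1)
  4. delete 'g'  (+1)
  5. keep 'e'
  6. delete 'r'  (+1)
Edit distance = 4
Max length = max(6, 3) = 6
Similarity = 1 - 4/6
= 0.3333


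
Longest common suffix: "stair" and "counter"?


Word 1: "stair"
Word 2: "counter"
Comparing from end:
  Pos -1: 'r' == 'r'
  Pos -2: 'i' != 'e' (stop)
LCS = "r" (length 1)


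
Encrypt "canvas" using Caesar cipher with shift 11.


Word: "canvas"
Shift: 11
Each letter → (letter + shift) mod 26:
  'c' (2) + 11 = 13 → 'n'
  'a' (0) + 11 = 11 → 'l'
  'n' (13) + 11 = 24 → 'y'
  'v' (21) + 11 = 6 → 'g'
  'a' (0) + 11 = 11 → 'l'
  's' (18) + 11 = 3 → 'd'
Result = "nlygld"


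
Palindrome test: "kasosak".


Word: "kasosak"
Reversed: "kasosak"
Forward == Backward? kasosak == kasosak
Palindrome = Yes


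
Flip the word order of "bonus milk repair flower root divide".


Original: "bonus milk repair flower root divide"
Words (1..n): bonus | milk | repair | flower | root | divide
Reversed (n..1): divide | root | flower | repair | milk | bonus
Result = "divide root flower repair milk bonus"


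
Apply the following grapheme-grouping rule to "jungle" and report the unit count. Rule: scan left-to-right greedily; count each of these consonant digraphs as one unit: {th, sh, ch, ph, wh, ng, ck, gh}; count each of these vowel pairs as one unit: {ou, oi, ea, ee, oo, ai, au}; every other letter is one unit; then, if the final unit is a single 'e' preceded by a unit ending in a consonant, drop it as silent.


Word: "jungle" (6 letters)
Left-to-right scan:
  (1) 'j' (letter)
  (2) 'u' (letter)
  (3) 'ng' (digraph)
  (4) 'l' (letter)
  (5) 'e' (letter)
Units from scan: 5
Final unit is 'e' after a consonant -> drop as silent (-1)
Sound units = 4 units


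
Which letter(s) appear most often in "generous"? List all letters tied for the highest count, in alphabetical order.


Word: "generous"
Letter counts:
  'e': 2
  'g': 1
  'n': 1
  'o': 1
  'r': 1
  's': 1
  'u': 1
Maximum count = 2
Most frequent = 'e' (2 times each)


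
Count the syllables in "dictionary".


Word: "dictionary"
Syllable breakdown: dic / tion / ar / y
Counting: 4 parts
= 4 syllables


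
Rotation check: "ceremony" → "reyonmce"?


Word: "ceremony", Candidate: "reyonmce"
Method: check if candidate is substring of word+word
"ceremonyceremony" contains "reyonmce"? No
Is rotation = No


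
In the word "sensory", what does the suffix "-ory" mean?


Suffix: -ory
Example: sensory = sense + -ory, with a spelling change
Meaning = relating to / place for


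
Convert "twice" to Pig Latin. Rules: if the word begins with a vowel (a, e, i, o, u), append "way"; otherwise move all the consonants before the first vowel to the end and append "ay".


Word: "twice"
Starts with consonant(s) → move to end, add 'ay'
Consonant cluster: "tw"
Pig Latin = "icetway"


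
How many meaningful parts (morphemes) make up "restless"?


Word: "restless"
Morphemes: rest | -less
Each morpheme carries meaning
= 2 morphemes


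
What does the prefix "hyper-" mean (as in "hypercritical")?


Prefix: hyper-
As in: hypercritical -> hyper- + critical
Meaning = over / excessive


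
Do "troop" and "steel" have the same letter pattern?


Pattern of "troop": [0, 1, 2, 2, 3]
Pattern of "steel": [0, 1, 2, 2, 3]
Patterns match
Same pattern = Yes


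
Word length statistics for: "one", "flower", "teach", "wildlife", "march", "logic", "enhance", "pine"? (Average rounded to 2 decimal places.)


Lengths: "one"=3, "flower"=6, "teach"=5, "wildlife"=8, "march"=5, "logic"=5, "enhance"=7, "pine"=4
Sum = 43, Count = 8
Average = 43/8 = 5.38
= avg=5.38, min=3, max=8


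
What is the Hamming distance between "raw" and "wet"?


Comparing character by character (same length = 3):
  Pos 0: 'r' vs 'w' !=
  Pos 1: 'a' vs 'e' !=
  Pos 2: 'w' vs 't' !=
Hamming distance = 3


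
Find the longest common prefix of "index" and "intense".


Word 1: "index"
Word 2: "intense"
Comparing from start:
  Pos 0: 'i' == 'i'
  Pos 1: 'n' == 'n'
  Pos 2: 'd' != 't' (stop)
LCP = "in" (length 2)


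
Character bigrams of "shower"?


Word: "shower" (length 6)
Number of bigrams = 6 - 2 + 1 = 5
  Position 0: "sh"
  Position 1: "ho"
  Position 2: "ow"
  Position 3: "we"
  Position 4: "er"
Bigrams = "sh", "ho", "ow", "we", "er"


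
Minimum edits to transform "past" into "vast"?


Word 1: "past" (length 4)
Word 2: "vast" (length 4)
One optimal edit sequence (insert/delete/substitute each cost 1):
  1. substitute 'p' -> 'v'  (+1)
  2. keep 'a'
  3. keep 's'
  4. keep 't'
Total edit operations: 1
Edit distance = 1


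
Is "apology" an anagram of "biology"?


Word 1: "biology" → sorted: bgilooy
Word 2: "apology" → sorted: agloopy
Same letters? bgilooy != agloopy
Anagram = No


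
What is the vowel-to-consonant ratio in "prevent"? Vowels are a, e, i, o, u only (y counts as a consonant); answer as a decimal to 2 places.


Word: "prevent"
Vowels (a,e,i,o,u): 2
Consonants: 5
Ratio = 2/5
= 0.40


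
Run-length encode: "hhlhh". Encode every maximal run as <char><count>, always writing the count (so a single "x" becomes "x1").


String: "hhlhh"
Scanning for consecutive runs:
  'h' x 2
  'l' x 1
  'h' x 2
RLE = "h2l1h2"


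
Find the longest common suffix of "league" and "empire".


Word 1: "league"
Word 2: "empire"
Comparing from end:
  Pos -1: 'e' == 'e'
  Pos -2: 'u' != 'r' (stop)
LCS = "e" (length 1)


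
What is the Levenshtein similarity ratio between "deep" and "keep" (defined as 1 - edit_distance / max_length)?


Word 1: "deep" (length 4)
Word 2: "keep" (length 4)
One optimal edit sequence:
  1. substitute 'd' -> 'k'  (+1)
  2. keep 'e'
  3. keep 'e'
  4. keep 'p'
Edit distance = 1
Max length = max(4, 4) = 4
Similarity = 1 - 1/4
= 0.7500


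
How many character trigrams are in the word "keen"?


Word: "keen" (length 4)
Number of 3-grams = length - 3 + 1 = 4 - 3 + 1
= 2


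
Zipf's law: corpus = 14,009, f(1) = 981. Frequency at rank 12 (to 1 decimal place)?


Zipf's law: f(r) = f(1) / r
f(1) = 981
f(12) = 981 / 12
= 81.8 occurrences


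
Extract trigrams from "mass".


Word: "mass" (length 4)
Number of trigrams = 4 - 3 + 1 = 2
  Position 0: "mas"
  Position 1: "ass"
Trigrams = "mas", "ass"


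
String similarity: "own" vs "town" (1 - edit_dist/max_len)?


Word 1: "own" (length 3)
Word 2: "town" (length 4)
One optimal edit sequence:
  1. insert 't'  (+1)
  2. keep 'o'
  3. keep 'w'
  4. keep 'n'
Edit distance = 1
Max length = max(3, 4) = 4
Similarity = 1 - 1/4
= 0.7500


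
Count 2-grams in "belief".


Word: "belief" (length 6)
Number of 2-grams = length - 2 + 1 = 6 - 2 + 1
= 5


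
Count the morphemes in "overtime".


Word: "overtime"
Morphemes: over- + time
Each morpheme carries meaning
= 2 morphemes


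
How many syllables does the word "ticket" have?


Word: "ticket"
Syllable breakdown: tick-et
Counting: 2 parts
= 2 syllables


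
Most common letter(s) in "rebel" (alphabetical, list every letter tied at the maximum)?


Word: "rebel"
Letter counts:
  'b': 1
  'e': 2
  'l': 1
  'r': 1
Maximum count = 2
Most frequent = 'e' (2 times each)


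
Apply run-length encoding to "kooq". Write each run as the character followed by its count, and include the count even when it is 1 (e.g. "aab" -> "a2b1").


String: "kooq"
Scanning for consecutive runs:
  'k' x 1
  'o' x 2
  'q' x 1
RLE = "k1o2q1"


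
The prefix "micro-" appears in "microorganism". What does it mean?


Prefix: micro-
Example: microorganism (micro- + organism)
Meaning = small


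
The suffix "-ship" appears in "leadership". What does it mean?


Suffix: -ship
As in: leadership -> leader + -ship
Meaning = state / position


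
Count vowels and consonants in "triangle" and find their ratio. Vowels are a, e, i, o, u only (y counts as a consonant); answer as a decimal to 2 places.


Word: "triangle"
Vowels (a,e,i,o,u): 3
Consonants: 5
Ratio = 3/5
= 0.60


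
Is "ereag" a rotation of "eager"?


Word: "eager", Candidate: "ereag"
Method: check if candidate is substring of word+word
"eagereager" contains "ereag"? Yes
Is rotation = Yes


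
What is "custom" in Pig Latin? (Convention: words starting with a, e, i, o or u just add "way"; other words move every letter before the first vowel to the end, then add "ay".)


Word: "custom"
Starts with consonant(s) → move to end, add 'ay'
Consonant cluster: "c"
Pig Latin = "ustomcay"


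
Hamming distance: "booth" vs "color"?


Comparing character by character (same length = 5):
  Pos 0: 'b' vs 'c' !=
  Pos 1: 'o' vs 'o' =
  Pos 2: 'o' vs 'l' !=
  Pos 3: 't' vs 'o' !=
  Pos 4: 'h' vs 'r' !=
Hamming distance = 4


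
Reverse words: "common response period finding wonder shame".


Original: "common response period finding wonder shame"
Words (1..n): common | response | period | finding | wonder | shame
Reversed (n..1): shame | wonder | finding | period | response | common
Result = "shame wonder finding period response common"


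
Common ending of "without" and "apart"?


Word 1: "without"
Word 2: "apart"
Comparing from end:
  Pos -1: 't' == 't'
  Pos -2: 'u' != 'r' (stop)
LCS = "t" (length 1)


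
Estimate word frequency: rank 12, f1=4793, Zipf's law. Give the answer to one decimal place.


Zipf's law: f(r) = f(1) / r
f(1) = 4793
f(12) = 4793 / 12
= 399.4 occurrences


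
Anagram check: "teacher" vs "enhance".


Word 1: "teacher" → sorted: aceehrt
Word 2: "enhance" → sorted: aceehnn
Same letters? aceehrt != aceehnn
Anagram = No


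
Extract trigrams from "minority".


Word: "minority" (length 8)
Number of trigrams = 8 - 3 + 1 = 6
  Position 0: "min"
  Position 1: "ino"
  Position 2: "nor"
  Position 3: "ori"
  Position 4: "rit"
  Position 5: "ity"
Trigrams = "min", "ino", "nor", "ori", "rit", "ity"


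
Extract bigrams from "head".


Word: "head" (length 4)
Number of bigrams = 4 - 2 + 1 = 3
  Position 0: "he"
  Position 1: "ea"
  Position 2: "ad"
Bigrams = "he", "ea", "ad"


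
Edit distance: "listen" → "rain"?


Word 1: "listen" (length 6)
Word 2: "rain" (length 4)
One optimal edit sequence (insert/delete/substitute each cost 1):
  1. delete 'l'  (+1)
  2. delete 'i'  (+1)
  3. substitute 's' -> 'r'  (+1)
  4. substitute 't' -> 'a'  (+1)
  5. substitute 'e' -> 'i'  (+1)
  6. keep 'n'
Total edit operations: 5
Edit distance = 5


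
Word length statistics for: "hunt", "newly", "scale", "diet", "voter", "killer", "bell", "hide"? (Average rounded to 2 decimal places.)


Lengths: "hunt"=4, "newly"=5, "scale"=5, "diet"=4, "voter"=5, "killer"=6, "bell"=4, "hide"=4
Sum = 37, Count = 8
Average = 37/8 = 4.63
= avg=4.63, min=4, max=6


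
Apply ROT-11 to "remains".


Word: "remains"
Shift: 11
Each letter → (letter + shift) mod 26:
  'r' (17) + 11 = 2 → 'c'
  'e' (4) + 11 = 15 → 'p'
  'm' (12) + 11 = 23 → 'x'
  'a' (0) + 11 = 11 → 'l'
  'i' (8) + 11 = 19 → 't'
  'n' (13) + 11 = 24 → 'y'
  's' (18) + 11 = 3 → 'd'
Result = "cpxltyd"


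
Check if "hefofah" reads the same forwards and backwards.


Word: "hefofah"
Reversed: "hafofeh"
Forward == Backward? hefofah != hafofeh
Palindrome = No


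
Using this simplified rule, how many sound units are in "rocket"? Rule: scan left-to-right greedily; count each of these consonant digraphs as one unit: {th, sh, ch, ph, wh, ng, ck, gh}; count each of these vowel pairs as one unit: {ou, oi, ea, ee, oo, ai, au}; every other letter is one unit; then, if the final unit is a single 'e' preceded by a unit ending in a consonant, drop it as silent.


Word: "rocket" (6 letters)
Left-to-right scan:
  (1) 'r' (letter)
  (2) 'o' (letter)
  (3) 'ck' (digraph)
  (4) 'e' (letter)
  (5) 't' (letter)
Units from scan: 5
Sound units = 5 units


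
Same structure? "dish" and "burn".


Pattern of "dish": [0, 1, 2, 3]
Pattern of "burn": [0, 1, 2, 3]
Patterns match
Same pattern = Yes


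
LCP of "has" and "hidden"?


Word 1: "has"
Word 2: "hidden"
Comparing from start:
  Pos 0: 'h' == 'h'
  Pos 1: 'a' != 'i' (stop)
LCP = "h" (length 1)


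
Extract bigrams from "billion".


Word: "billion" (length 7)
Number of bigrams = 7 - 2 + 1 = 6
  Position 0: "bi"
  Position 1: "il"
  Position 2: "ll"
  Position 3: "li"
  Position 4: "io"
  Position 5: "on"
Bigrams = "bi", "il", "ll", "li", "io", "on"


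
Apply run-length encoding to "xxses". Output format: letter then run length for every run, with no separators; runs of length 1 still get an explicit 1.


String: "xxses"
Scanning for consecutive runs:
  'x' x 2
  's' x 1
  'e' x 1
  's' x 1
RLE = "x2s1e1s1"


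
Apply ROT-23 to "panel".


Word: "panel"
Shift: 23
Each letter → (letter + shift) mod 26:
  'p' (15) + 23 = 12 → 'm'
  'a' (0) + 23 = 23 → 'x'
  'n' (13) + 23 = 10 → 'k'
  'e' (4) + 23 = 1 → 'b'
  'l' (11) + 23 = 8 → 'i'
Result = "mxkbi"


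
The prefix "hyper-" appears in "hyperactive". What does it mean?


Prefix: hyper-
Example: hyperactive (hyper- + active)
Meaning = over / excessive


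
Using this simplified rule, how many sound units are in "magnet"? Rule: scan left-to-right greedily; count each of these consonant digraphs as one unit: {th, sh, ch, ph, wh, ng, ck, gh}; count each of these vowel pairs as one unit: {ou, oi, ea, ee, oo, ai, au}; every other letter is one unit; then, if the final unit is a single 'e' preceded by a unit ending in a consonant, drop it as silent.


Word: "magnet" (6 letters)
Left-to-right scan:
  1. 'm' (letter)
  2. 'a' (letter)
  3. 'g' (letter)
  4. 'n' (letter)
  5. 'e' (letter)
  6. 't' (letter)
Units from scan: 6
Sound units = 6 units


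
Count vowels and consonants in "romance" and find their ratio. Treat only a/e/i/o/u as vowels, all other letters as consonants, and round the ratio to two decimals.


Word: "romance"
Vowels (a,e,i,o,u): 3
Consonants: 4
Ratio = 3/4
= 0.75


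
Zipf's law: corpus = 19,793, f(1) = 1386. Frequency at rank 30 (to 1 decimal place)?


Zipf's law: f(r) = f(1) / r
f(1) = 1386
f(30) = 1386 / 30
= 46.2 occurrences


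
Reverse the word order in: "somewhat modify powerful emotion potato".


Original: "somewhat modify powerful emotion potato"
Words (1..n): somewhat | modify | powerful | emotion | potato
Reversed (n..1): potato | emotion | powerful | modify | somewhat
Result = "potato emotion powerful modify somewhat"


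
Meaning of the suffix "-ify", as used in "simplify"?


Suffix: -ify
Example: simplify = simple + -ify, with a spelling change
Meaning = to make


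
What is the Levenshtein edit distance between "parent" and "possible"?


Word 1: "parent" (length 6)
Word 2: "possible" (length 8)
One optimal edit sequence (insert/delete/substitute each cost 1):
  1. keep 'p'
  2. insert 'o'  (+1)
  3. insert 's'  (+1)
  4. substitute 'a' -> 's'  (+1)
  5. substitute 'r' -> 'i'  (+1)
  6. substitute 'e' -> 'b'  (+1)
  7. substitute 'n' -> 'l'  (+1)
  8. substitute 't' -> 'e'  (+1)
Total edit operations: 7
Edit distance = 7


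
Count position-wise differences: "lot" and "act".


Comparing character by character (same length = 3):
  Pos 0: 'l' vs 'a' !=
  Pos 1: 'o' vs 'c' !=
  Pos 2: 't' vs 't' =
Hamming distance = 2


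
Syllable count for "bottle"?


Word: "bottle"
Syllable breakdown: bot-tle
Counting: 2 parts
= 2 syllables


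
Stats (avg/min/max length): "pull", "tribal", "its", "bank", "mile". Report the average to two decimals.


Lengths: "pull"=4, "tribal"=6, "its"=3, "bank"=4, "mile"=4
Sum = 21, Count = 5
Average = 21/5 = 4.20
= avg=4.20, min=3, max=6


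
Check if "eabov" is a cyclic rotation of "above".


Word: "above", Candidate: "eabov"
Method: check if candidate is substring of word+word
"aboveabove" contains "eabov"? Yes
Is rotation = Yes


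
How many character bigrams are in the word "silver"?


Word: "silver" (length 6)
Number of 2-grams = length - 2 + 1 = 6 - 2 + 1
= 5


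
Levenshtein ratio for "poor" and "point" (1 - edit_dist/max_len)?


Word 1: "poor" (length 4)
Word 2: "point" (length 5)
One optimal edit sequence:
  1. keep 'p'
  2. keep 'o'
  3. insert 'i'  (+1)
  4. substitute 'o' -> 'n'  (+1)
  5. substitute 'r' -> 't'  (+1)
Edit distance = 3
Max length = max(4, 5) = 5
Similarity = 1 - 3/5
= 0.4000
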